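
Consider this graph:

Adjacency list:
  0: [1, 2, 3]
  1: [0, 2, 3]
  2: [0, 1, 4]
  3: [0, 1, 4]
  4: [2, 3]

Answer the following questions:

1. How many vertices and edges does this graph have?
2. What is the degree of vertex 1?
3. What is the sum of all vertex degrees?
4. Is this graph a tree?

Count: 5 vertices, 7 edges.
Vertex 1 has neighbors [0, 2, 3], degree = 3.
Handshaking lemma: 2 * 7 = 14.
A tree on 5 vertices has 4 edges. This graph has 7 edges (3 extra). Not a tree.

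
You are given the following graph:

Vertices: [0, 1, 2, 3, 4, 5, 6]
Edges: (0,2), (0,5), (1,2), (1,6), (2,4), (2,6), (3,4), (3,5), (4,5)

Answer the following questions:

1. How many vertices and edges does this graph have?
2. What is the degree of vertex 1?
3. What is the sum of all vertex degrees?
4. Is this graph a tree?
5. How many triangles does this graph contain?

Count: 7 vertices, 9 edges.
Vertex 1 has neighbors [2, 6], degree = 2.
Handshaking lemma: 2 * 9 = 18.
A tree on 7 vertices has 6 edges. This graph has 9 edges (3 extra). Not a tree.
Number of triangles = 2.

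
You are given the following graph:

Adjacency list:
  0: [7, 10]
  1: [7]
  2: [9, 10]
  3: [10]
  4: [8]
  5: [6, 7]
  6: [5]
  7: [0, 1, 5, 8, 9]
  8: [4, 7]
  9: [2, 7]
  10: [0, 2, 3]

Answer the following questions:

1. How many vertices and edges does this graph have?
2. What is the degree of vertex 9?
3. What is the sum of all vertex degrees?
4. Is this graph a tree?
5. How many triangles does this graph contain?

Count: 11 vertices, 11 edges.
Vertex 9 has neighbors [2, 7], degree = 2.
Handshaking lemma: 2 * 11 = 22.
A tree on 11 vertices has 10 edges. This graph has 11 edges (1 extra). Not a tree.
Number of triangles = 0.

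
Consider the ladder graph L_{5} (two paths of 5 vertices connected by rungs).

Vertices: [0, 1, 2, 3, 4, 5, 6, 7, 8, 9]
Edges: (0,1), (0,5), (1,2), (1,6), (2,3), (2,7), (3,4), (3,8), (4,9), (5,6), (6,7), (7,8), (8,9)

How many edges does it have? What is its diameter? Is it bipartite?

Ladder graph L_{5}: 5 rungs + 2 * (5-1) path edges = 5 + 8 = 13 edges.
Diameter = 5.
Ladder graphs are bipartite (alternating coloring along each path).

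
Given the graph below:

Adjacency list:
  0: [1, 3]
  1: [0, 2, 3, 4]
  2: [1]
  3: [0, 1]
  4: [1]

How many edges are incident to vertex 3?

Vertex 3 has neighbors [0, 1], so deg(3) = 2.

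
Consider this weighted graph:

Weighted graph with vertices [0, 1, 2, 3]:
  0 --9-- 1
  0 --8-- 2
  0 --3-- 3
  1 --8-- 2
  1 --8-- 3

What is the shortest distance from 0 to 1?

Using Dijkstra's algorithm from vertex 0:
Shortest path: 0 -> 1
Total weight: 9 = 9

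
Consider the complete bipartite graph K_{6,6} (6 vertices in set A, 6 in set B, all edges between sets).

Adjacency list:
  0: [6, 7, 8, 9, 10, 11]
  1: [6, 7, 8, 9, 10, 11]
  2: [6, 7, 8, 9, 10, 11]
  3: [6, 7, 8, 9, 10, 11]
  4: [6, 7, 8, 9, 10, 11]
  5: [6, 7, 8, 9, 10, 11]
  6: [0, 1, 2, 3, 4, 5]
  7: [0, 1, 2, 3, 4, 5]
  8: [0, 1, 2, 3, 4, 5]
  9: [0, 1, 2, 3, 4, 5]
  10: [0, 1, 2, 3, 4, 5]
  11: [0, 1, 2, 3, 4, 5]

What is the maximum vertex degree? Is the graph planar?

Set-A vertices have degree 6; set-B vertices have degree 6. Maximum degree = max(6,6) = 6.
K_{6,6} contains K_{3,3} as a subgraph (since both sides have >= 3 vertices); by Kuratowski's theorem it is not planar.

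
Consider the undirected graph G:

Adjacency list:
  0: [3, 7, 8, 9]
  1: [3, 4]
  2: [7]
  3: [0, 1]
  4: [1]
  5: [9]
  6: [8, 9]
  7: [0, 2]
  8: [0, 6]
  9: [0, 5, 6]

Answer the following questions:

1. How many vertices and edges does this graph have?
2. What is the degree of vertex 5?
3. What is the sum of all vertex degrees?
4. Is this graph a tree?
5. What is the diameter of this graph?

Count: 10 vertices, 10 edges.
Vertex 5 has neighbors [9], degree = 1.
Handshaking lemma: 2 * 10 = 20.
A tree on 10 vertices has 9 edges. This graph has 10 edges (1 extra). Not a tree.
Diameter (longest shortest path) = 5.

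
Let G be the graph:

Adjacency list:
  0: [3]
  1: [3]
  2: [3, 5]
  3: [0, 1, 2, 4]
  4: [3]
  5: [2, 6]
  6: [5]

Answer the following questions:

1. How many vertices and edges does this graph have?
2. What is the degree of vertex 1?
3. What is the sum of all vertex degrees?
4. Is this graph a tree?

Count: 7 vertices, 6 edges.
Vertex 1 has neighbors [3], degree = 1.
Handshaking lemma: 2 * 6 = 12.
A graph is a tree iff it is connected and has exactly n-1 edges. This graph is connected (all 7 vertices in one component) and has 7-1 = 6 edges. It is a tree.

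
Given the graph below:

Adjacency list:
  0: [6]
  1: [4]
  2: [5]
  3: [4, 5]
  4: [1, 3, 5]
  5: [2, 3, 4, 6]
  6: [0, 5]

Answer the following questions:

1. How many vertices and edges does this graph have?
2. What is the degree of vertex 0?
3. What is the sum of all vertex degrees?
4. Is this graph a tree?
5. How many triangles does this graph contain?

Count: 7 vertices, 7 edges.
Vertex 0 has neighbors [6], degree = 1.
Handshaking lemma: 2 * 7 = 14.
A tree on 7 vertices has 6 edges. This graph has 7 edges (1 extra). Not a tree.
Number of triangles = 1.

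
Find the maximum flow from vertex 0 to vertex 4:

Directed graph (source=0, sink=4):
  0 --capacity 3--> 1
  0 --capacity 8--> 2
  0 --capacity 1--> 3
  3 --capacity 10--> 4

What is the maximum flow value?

Computing max flow:
  Flow on (0->3): 1/1
  Flow on (3->4): 1/10
Maximum flow = 1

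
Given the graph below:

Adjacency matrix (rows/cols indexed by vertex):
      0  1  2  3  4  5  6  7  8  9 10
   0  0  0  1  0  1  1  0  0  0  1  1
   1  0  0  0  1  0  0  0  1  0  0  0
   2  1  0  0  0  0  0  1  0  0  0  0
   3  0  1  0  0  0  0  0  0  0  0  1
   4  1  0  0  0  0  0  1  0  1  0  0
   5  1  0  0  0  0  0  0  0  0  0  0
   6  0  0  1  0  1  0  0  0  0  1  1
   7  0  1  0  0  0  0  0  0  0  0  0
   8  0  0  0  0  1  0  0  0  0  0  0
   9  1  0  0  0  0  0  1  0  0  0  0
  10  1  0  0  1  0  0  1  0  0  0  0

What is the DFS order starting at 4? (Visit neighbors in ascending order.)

DFS from vertex 4 (neighbors processed in ascending order):
Visit order: 4, 0, 2, 6, 9, 10, 3, 1, 7, 5, 8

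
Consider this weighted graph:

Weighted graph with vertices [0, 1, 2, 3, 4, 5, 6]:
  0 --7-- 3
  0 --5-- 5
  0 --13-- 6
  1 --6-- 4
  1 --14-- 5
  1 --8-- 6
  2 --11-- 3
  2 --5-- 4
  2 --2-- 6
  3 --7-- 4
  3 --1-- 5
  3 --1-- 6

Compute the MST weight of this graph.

Applying Kruskal's algorithm (sort edges by weight, add if no cycle):
  Add (3,6) w=1
  Add (3,5) w=1
  Add (2,6) w=2
  Add (0,5) w=5
  Add (2,4) w=5
  Add (1,4) w=6
  Skip (0,3) w=7 (creates cycle)
  Skip (3,4) w=7 (creates cycle)
  Skip (1,6) w=8 (creates cycle)
  Skip (2,3) w=11 (creates cycle)
  Skip (0,6) w=13 (creates cycle)
  Skip (1,5) w=14 (creates cycle)
MST weight = 20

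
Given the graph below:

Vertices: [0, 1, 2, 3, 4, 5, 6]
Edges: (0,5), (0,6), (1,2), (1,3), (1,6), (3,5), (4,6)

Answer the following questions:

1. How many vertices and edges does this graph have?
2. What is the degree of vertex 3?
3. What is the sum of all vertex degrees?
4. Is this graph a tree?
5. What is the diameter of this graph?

Count: 7 vertices, 7 edges.
Vertex 3 has neighbors [1, 5], degree = 2.
Handshaking lemma: 2 * 7 = 14.
A tree on 7 vertices has 6 edges. This graph has 7 edges (1 extra). Not a tree.
Diameter (longest shortest path) = 3.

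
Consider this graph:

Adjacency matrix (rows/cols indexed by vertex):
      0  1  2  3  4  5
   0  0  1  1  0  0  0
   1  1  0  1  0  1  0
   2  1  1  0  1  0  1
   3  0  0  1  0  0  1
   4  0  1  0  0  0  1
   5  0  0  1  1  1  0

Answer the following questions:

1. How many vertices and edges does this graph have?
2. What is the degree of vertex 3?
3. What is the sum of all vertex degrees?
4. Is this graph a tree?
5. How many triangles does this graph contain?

Count: 6 vertices, 8 edges.
Vertex 3 has neighbors [2, 5], degree = 2.
Handshaking lemma: 2 * 8 = 16.
A tree on 6 vertices has 5 edges. This graph has 8 edges (3 extra). Not a tree.
Number of triangles = 2.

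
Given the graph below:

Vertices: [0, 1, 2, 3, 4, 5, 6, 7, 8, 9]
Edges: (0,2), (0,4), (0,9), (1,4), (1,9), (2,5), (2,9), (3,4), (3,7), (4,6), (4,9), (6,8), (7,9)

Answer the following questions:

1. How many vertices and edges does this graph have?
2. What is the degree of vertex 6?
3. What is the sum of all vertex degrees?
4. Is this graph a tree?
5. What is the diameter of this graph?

Count: 10 vertices, 13 edges.
Vertex 6 has neighbors [4, 8], degree = 2.
Handshaking lemma: 2 * 13 = 26.
A tree on 10 vertices has 9 edges. This graph has 13 edges (4 extra). Not a tree.
Diameter (longest shortest path) = 5.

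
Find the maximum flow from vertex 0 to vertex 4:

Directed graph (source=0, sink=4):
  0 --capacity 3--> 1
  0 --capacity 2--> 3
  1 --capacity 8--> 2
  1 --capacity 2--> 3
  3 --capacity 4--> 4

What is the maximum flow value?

Computing max flow:
  Flow on (0->1): 2/3
  Flow on (0->3): 2/2
  Flow on (1->3): 2/2
  Flow on (3->4): 4/4
Maximum flow = 4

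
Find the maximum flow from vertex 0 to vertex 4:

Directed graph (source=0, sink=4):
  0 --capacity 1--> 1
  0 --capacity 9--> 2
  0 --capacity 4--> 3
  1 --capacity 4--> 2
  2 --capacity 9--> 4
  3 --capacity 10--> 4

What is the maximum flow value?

Computing max flow:
  Flow on (0->2): 9/9
  Flow on (0->3): 4/4
  Flow on (2->4): 9/9
  Flow on (3->4): 4/10
Maximum flow = 13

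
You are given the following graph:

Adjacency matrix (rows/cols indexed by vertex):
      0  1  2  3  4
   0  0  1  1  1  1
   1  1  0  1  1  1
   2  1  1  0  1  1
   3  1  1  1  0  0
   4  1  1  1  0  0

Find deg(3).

Vertex 3 has neighbors [0, 1, 2], so deg(3) = 3.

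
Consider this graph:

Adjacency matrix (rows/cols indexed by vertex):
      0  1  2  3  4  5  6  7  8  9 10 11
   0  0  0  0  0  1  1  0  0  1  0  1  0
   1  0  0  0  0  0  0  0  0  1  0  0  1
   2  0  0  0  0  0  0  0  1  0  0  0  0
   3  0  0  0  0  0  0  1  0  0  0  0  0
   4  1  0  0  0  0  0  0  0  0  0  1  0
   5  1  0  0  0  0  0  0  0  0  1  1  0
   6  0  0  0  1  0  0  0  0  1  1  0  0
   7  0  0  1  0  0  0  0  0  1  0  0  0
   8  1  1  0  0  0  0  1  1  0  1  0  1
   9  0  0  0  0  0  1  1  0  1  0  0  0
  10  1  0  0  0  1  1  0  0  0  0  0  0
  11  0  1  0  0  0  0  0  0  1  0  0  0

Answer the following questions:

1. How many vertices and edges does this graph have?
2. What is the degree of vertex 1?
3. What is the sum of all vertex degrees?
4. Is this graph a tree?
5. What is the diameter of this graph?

Count: 12 vertices, 16 edges.
Vertex 1 has neighbors [8, 11], degree = 2.
Handshaking lemma: 2 * 16 = 32.
A tree on 12 vertices has 11 edges. This graph has 16 edges (5 extra). Not a tree.
Diameter (longest shortest path) = 4.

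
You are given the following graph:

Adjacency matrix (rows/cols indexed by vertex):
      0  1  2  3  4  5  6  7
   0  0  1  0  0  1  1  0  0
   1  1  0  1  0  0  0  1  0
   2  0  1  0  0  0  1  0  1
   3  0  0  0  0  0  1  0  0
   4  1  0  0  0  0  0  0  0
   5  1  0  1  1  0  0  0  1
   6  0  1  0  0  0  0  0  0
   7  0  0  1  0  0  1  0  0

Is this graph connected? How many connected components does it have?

Checking connectivity: the graph has 1 connected component(s).
All vertices are reachable from each other. The graph IS connected.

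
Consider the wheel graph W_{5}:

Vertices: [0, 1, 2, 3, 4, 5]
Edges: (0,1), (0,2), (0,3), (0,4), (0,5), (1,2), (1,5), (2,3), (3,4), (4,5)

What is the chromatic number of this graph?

W_{5} = C_{5} plus a hub adjacent to every cycle vertex.
The outer cycle needs 3 colors (odd cycle); the hub is adjacent to all of them so needs a fresh color.
Chromatic number = 3 + 1 = 4.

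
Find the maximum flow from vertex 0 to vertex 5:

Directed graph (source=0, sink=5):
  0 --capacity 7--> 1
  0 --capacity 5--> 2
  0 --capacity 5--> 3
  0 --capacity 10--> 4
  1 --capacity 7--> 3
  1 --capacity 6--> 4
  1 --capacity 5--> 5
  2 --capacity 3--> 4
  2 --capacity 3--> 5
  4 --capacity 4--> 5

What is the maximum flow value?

Computing max flow:
  Flow on (0->1): 5/7
  Flow on (0->2): 3/5
  Flow on (0->4): 4/10
  Flow on (1->5): 5/5
  Flow on (2->5): 3/3
  Flow on (4->5): 4/4
Maximum flow = 12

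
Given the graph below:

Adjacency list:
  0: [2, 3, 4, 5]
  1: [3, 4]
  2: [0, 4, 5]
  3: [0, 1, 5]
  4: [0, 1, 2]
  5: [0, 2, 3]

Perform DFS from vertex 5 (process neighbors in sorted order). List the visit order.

DFS from vertex 5 (neighbors processed in ascending order):
Visit order: 5, 0, 2, 4, 1, 3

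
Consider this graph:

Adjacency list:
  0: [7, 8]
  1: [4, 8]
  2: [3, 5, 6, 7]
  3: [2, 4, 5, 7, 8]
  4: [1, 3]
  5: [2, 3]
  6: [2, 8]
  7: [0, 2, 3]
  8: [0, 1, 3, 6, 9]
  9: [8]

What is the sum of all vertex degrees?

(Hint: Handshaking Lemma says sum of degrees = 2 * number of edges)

Count edges: 14 edges.
By Handshaking Lemma: sum of degrees = 2 * 14 = 28.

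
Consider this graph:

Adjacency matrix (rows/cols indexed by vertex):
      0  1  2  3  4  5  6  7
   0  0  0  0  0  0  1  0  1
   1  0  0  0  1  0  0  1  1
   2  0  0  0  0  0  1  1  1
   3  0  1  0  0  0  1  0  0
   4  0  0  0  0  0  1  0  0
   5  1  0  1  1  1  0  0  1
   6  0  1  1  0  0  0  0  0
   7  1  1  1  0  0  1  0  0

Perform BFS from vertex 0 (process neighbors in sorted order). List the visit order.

BFS from vertex 0 (neighbors processed in ascending order):
Visit order: 0, 5, 7, 2, 3, 4, 1, 6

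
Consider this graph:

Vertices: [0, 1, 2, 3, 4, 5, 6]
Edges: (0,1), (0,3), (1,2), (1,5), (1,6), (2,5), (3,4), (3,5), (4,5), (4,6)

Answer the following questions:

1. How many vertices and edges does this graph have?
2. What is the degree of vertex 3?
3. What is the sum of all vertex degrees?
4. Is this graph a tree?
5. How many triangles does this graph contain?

Count: 7 vertices, 10 edges.
Vertex 3 has neighbors [0, 4, 5], degree = 3.
Handshaking lemma: 2 * 10 = 20.
A tree on 7 vertices has 6 edges. This graph has 10 edges (4 extra). Not a tree.
Number of triangles = 2.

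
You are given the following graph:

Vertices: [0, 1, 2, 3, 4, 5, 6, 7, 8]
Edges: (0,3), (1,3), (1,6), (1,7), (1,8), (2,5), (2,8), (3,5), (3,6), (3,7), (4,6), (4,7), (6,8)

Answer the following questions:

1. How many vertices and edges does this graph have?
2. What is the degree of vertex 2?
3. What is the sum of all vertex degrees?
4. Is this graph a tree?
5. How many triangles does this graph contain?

Count: 9 vertices, 13 edges.
Vertex 2 has neighbors [5, 8], degree = 2.
Handshaking lemma: 2 * 13 = 26.
A tree on 9 vertices has 8 edges. This graph has 13 edges (5 extra). Not a tree.
Number of triangles = 3.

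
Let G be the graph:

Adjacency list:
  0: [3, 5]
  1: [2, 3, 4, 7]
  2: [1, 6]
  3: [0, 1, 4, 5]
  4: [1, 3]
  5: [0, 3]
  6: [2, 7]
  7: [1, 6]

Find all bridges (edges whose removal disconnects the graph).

No bridges found. The graph is 2-edge-connected (no single edge removal disconnects it).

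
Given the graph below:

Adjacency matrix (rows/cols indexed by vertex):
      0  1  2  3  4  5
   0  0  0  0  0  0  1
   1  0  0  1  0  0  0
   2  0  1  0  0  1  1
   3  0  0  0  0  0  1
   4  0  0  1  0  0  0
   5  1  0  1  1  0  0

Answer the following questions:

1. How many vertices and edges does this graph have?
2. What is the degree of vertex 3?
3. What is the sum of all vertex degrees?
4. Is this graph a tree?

Count: 6 vertices, 5 edges.
Vertex 3 has neighbors [5], degree = 1.
Handshaking lemma: 2 * 5 = 10.
A graph is a tree iff it is connected and has exactly n-1 edges. This graph is connected (all 6 vertices in one component) and has 6-1 = 5 edges. It is a tree.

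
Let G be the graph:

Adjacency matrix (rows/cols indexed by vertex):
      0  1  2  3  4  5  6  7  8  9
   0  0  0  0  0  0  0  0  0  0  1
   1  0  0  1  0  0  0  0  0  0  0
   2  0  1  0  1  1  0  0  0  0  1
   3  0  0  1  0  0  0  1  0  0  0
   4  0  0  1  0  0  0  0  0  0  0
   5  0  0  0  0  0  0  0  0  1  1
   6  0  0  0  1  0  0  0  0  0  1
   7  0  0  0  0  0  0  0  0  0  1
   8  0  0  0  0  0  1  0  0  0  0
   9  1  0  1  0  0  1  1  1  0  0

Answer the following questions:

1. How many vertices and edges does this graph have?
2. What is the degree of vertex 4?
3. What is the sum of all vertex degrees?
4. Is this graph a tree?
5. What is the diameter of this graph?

Count: 10 vertices, 10 edges.
Vertex 4 has neighbors [2], degree = 1.
Handshaking lemma: 2 * 10 = 20.
A tree on 10 vertices has 9 edges. This graph has 10 edges (1 extra). Not a tree.
Diameter (longest shortest path) = 4.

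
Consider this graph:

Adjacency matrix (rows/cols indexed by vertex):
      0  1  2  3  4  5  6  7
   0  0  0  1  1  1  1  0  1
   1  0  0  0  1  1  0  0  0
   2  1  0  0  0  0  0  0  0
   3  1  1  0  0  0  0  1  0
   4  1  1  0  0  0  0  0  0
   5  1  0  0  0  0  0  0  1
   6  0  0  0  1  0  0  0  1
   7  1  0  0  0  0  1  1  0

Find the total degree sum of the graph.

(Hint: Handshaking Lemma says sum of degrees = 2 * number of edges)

Count edges: 10 edges.
By Handshaking Lemma: sum of degrees = 2 * 10 = 20.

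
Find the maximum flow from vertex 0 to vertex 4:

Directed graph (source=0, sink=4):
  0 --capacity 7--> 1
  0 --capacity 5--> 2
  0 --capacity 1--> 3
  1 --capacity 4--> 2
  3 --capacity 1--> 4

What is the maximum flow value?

Computing max flow:
  Flow on (0->3): 1/1
  Flow on (3->4): 1/1
Maximum flow = 1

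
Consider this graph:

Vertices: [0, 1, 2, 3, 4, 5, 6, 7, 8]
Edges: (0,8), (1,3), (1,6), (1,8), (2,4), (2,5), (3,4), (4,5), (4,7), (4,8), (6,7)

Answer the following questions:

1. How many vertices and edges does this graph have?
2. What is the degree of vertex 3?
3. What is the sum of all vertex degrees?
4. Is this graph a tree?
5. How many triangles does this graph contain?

Count: 9 vertices, 11 edges.
Vertex 3 has neighbors [1, 4], degree = 2.
Handshaking lemma: 2 * 11 = 22.
A tree on 9 vertices has 8 edges. This graph has 11 edges (3 extra). Not a tree.
Number of triangles = 1.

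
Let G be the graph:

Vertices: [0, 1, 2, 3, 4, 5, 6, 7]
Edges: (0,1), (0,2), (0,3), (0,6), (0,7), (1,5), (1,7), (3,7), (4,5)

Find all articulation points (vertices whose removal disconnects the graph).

An articulation point is a vertex whose removal disconnects the graph.
Articulation points: [0, 1, 5]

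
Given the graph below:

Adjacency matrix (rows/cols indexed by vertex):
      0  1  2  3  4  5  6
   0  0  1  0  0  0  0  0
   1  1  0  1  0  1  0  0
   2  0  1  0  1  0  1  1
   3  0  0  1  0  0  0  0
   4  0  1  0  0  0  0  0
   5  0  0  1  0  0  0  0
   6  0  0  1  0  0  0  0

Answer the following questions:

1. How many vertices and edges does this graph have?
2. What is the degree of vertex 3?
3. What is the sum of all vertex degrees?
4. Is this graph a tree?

Count: 7 vertices, 6 edges.
Vertex 3 has neighbors [2], degree = 1.
Handshaking lemma: 2 * 6 = 12.
A graph is a tree iff it is connected and has exactly n-1 edges. This graph is connected (all 7 vertices in one component) and has 7-1 = 6 edges. It is a tree.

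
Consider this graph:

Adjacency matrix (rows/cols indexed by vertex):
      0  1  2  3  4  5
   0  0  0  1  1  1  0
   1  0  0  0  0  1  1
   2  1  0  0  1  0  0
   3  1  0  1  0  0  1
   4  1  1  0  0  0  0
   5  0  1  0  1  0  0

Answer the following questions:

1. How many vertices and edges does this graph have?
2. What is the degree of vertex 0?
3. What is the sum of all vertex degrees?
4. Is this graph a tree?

Count: 6 vertices, 7 edges.
Vertex 0 has neighbors [2, 3, 4], degree = 3.
Handshaking lemma: 2 * 7 = 14.
A tree on 6 vertices has 5 edges. This graph has 7 edges (2 extra). Not a tree.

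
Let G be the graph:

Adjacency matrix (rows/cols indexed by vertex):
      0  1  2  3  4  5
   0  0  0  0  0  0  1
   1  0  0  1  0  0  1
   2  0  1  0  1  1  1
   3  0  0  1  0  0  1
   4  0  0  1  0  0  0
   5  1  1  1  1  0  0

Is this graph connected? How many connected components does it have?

Checking connectivity: the graph has 1 connected component(s).
All vertices are reachable from each other. The graph IS connected.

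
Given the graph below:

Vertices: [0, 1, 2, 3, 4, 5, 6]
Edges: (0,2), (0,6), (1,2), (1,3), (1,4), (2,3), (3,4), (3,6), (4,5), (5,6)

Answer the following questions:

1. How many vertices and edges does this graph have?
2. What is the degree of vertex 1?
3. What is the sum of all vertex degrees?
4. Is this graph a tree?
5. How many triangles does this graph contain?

Count: 7 vertices, 10 edges.
Vertex 1 has neighbors [2, 3, 4], degree = 3.
Handshaking lemma: 2 * 10 = 20.
A tree on 7 vertices has 6 edges. This graph has 10 edges (4 extra). Not a tree.
Number of triangles = 2.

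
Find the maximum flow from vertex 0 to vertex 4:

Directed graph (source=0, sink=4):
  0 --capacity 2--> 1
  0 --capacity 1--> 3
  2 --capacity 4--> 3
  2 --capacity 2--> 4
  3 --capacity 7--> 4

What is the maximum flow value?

Computing max flow:
  Flow on (0->3): 1/1
  Flow on (3->4): 1/7
Maximum flow = 1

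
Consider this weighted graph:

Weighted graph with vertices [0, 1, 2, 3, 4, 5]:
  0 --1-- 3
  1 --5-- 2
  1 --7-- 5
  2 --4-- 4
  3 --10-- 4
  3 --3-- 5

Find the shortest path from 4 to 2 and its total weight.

Using Dijkstra's algorithm from vertex 4:
Shortest path: 4 -> 2
Total weight: 4 = 4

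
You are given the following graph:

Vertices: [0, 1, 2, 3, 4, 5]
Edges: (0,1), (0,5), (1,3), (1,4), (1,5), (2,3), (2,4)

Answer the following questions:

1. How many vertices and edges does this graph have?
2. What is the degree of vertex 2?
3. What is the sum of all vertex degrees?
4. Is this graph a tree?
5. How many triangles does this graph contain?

Count: 6 vertices, 7 edges.
Vertex 2 has neighbors [3, 4], degree = 2.
Handshaking lemma: 2 * 7 = 14.
A tree on 6 vertices has 5 edges. This graph has 7 edges (2 extra). Not a tree.
Number of triangles = 1.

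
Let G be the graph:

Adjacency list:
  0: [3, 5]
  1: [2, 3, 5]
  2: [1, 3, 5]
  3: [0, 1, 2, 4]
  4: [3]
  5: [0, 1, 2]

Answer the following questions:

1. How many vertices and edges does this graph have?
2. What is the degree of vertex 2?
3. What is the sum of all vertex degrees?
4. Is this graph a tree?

Count: 6 vertices, 8 edges.
Vertex 2 has neighbors [1, 3, 5], degree = 3.
Handshaking lemma: 2 * 8 = 16.
A tree on 6 vertices has 5 edges. This graph has 8 edges (3 extra). Not a tree.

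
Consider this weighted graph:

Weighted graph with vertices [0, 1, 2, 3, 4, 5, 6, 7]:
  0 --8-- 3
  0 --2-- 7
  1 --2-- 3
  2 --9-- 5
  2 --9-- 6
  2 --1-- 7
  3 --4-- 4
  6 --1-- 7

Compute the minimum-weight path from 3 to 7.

Using Dijkstra's algorithm from vertex 3:
Shortest path: 3 -> 0 -> 7
Total weight: 8 + 2 = 10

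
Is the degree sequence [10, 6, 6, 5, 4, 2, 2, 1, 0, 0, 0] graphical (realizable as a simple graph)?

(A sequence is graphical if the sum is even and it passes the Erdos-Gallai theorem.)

Sum of degrees = 36. Sum is even but fails Erdos-Gallai. The sequence is NOT graphical.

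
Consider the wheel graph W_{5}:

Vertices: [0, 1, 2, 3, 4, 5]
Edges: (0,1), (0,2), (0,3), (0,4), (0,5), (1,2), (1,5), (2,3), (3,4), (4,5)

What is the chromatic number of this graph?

W_{5} = C_{5} plus a hub adjacent to every cycle vertex.
The outer cycle needs 3 colors (odd cycle); the hub is adjacent to all of them so needs a fresh color.
Chromatic number = 3 + 1 = 4.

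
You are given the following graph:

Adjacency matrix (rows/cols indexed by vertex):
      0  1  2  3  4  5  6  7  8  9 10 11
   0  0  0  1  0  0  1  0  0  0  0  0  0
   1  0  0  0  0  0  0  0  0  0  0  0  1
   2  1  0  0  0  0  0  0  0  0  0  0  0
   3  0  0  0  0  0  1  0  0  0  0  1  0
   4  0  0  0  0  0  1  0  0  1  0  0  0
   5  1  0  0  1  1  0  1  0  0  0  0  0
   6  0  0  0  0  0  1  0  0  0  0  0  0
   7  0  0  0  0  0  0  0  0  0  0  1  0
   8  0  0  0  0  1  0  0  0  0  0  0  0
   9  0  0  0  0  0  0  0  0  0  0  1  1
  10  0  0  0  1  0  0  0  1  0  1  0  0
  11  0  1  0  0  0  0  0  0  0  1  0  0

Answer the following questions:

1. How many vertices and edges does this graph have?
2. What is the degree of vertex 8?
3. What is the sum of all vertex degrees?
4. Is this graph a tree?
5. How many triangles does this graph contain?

Count: 12 vertices, 11 edges.
Vertex 8 has neighbors [4], degree = 1.
Handshaking lemma: 2 * 11 = 22.
A graph is a tree iff it is connected and has exactly n-1 edges. This graph is connected (all 12 vertices in one component) and has 12-1 = 11 edges. It is a tree.
Number of triangles = 0.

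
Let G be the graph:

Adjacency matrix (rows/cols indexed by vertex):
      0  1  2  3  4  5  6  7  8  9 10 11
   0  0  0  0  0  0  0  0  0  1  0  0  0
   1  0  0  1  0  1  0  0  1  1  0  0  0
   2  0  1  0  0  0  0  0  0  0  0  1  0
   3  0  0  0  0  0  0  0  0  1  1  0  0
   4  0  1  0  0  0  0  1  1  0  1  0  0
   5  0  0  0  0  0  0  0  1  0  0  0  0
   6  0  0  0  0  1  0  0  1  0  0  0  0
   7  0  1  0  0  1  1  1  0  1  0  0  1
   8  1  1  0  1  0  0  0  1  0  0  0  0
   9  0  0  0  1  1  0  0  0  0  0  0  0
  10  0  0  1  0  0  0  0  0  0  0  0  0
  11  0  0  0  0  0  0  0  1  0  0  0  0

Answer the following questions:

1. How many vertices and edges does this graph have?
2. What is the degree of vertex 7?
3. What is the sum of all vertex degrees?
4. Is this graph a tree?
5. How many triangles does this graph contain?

Count: 12 vertices, 15 edges.
Vertex 7 has neighbors [1, 4, 5, 6, 8, 11], degree = 6.
Handshaking lemma: 2 * 15 = 30.
A tree on 12 vertices has 11 edges. This graph has 15 edges (4 extra). Not a tree.
Number of triangles = 3.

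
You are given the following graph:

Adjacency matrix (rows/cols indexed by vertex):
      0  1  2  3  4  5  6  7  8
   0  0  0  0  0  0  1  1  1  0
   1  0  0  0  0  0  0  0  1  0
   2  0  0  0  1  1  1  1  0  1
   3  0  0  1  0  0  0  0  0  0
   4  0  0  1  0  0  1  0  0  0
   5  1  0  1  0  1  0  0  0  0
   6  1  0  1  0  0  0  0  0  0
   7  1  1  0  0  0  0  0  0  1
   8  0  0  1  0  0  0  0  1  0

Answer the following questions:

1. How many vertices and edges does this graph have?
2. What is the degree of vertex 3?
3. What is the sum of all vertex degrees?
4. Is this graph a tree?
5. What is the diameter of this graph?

Count: 9 vertices, 11 edges.
Vertex 3 has neighbors [2], degree = 1.
Handshaking lemma: 2 * 11 = 22.
A tree on 9 vertices has 8 edges. This graph has 11 edges (3 extra). Not a tree.
Diameter (longest shortest path) = 4.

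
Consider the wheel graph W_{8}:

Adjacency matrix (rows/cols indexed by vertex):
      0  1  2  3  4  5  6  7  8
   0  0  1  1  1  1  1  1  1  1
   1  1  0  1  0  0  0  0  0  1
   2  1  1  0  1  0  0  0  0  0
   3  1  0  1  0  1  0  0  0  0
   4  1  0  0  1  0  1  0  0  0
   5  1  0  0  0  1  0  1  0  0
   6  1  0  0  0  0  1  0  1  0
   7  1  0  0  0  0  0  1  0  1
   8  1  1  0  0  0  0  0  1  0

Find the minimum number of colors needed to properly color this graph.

W_{8} = C_{8} plus a hub adjacent to every cycle vertex.
The outer cycle needs 2 colors (even cycle); the hub is adjacent to all of them so needs a fresh color.
Chromatic number = 2 + 1 = 3.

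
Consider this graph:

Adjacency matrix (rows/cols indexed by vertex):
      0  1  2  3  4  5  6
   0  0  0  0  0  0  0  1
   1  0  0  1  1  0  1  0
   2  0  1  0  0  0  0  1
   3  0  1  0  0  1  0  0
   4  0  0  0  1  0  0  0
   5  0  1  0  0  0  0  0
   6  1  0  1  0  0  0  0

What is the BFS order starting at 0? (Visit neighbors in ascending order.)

BFS from vertex 0 (neighbors processed in ascending order):
Visit order: 0, 6, 2, 1, 3, 5, 4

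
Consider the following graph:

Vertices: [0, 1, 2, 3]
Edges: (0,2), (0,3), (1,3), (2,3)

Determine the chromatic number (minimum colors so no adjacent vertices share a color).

The graph has a maximum clique of size 3 (lower bound on chromatic number).
A valid 3-coloring: {0: 1, 1: 1, 2: 2, 3: 0}.
Chromatic number = 3.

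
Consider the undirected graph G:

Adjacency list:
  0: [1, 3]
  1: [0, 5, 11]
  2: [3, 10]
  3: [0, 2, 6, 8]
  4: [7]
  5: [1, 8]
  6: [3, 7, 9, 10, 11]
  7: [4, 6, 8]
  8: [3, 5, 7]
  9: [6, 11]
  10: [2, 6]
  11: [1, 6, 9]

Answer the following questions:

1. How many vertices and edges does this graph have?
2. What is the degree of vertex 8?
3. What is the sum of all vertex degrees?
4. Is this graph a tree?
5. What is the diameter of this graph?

Count: 12 vertices, 16 edges.
Vertex 8 has neighbors [3, 5, 7], degree = 3.
Handshaking lemma: 2 * 16 = 32.
A tree on 12 vertices has 11 edges. This graph has 16 edges (5 extra). Not a tree.
Diameter (longest shortest path) = 4.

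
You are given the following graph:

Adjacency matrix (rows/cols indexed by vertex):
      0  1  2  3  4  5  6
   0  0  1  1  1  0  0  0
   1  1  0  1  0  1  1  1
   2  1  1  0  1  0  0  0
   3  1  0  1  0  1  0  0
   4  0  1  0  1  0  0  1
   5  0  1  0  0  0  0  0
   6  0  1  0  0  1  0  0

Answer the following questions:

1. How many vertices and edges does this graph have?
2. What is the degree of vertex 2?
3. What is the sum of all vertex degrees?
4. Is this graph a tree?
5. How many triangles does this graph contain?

Count: 7 vertices, 10 edges.
Vertex 2 has neighbors [0, 1, 3], degree = 3.
Handshaking lemma: 2 * 10 = 20.
A tree on 7 vertices has 6 edges. This graph has 10 edges (4 extra). Not a tree.
Number of triangles = 3.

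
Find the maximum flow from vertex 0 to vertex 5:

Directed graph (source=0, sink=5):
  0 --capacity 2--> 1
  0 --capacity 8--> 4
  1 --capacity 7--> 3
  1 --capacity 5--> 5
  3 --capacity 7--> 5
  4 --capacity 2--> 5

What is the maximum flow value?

Computing max flow:
  Flow on (0->1): 2/2
  Flow on (0->4): 2/8
  Flow on (1->5): 2/5
  Flow on (4->5): 2/2
Maximum flow = 4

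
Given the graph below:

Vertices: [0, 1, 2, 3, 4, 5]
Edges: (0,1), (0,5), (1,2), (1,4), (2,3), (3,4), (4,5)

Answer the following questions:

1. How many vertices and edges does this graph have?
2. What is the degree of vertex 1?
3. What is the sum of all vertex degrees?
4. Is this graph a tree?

Count: 6 vertices, 7 edges.
Vertex 1 has neighbors [0, 2, 4], degree = 3.
Handshaking lemma: 2 * 7 = 14.
A tree on 6 vertices has 5 edges. This graph has 7 edges (2 extra). Not a tree.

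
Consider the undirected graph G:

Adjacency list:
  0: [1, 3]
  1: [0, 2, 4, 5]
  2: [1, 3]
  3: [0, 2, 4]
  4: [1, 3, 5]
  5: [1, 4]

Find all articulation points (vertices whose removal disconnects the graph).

No articulation points. The graph is biconnected.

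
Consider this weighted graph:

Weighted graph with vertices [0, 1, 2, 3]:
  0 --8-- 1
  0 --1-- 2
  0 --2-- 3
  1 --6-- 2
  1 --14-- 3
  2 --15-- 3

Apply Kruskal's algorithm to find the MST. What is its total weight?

Applying Kruskal's algorithm (sort edges by weight, add if no cycle):
  Add (0,2) w=1
  Add (0,3) w=2
  Add (1,2) w=6
  Skip (0,1) w=8 (creates cycle)
  Skip (1,3) w=14 (creates cycle)
  Skip (2,3) w=15 (creates cycle)
MST weight = 9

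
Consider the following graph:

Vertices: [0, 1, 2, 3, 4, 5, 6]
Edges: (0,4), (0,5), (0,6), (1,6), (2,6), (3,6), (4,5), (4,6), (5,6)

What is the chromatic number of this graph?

The graph has a maximum clique of size 4 (lower bound on chromatic number).
A valid 4-coloring: {0: 1, 1: 1, 2: 1, 3: 1, 4: 2, 5: 3, 6: 0}.
Chromatic number = 4.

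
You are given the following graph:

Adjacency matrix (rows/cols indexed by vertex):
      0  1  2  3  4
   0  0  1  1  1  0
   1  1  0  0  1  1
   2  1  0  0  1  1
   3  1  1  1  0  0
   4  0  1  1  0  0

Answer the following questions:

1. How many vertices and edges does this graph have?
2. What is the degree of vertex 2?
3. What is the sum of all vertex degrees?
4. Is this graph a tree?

Count: 5 vertices, 7 edges.
Vertex 2 has neighbors [0, 3, 4], degree = 3.
Handshaking lemma: 2 * 7 = 14.
A tree on 5 vertices has 4 edges. This graph has 7 edges (3 extra). Not a tree.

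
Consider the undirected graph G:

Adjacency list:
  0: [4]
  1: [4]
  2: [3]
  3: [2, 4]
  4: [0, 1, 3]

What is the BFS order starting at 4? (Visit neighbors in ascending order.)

BFS from vertex 4 (neighbors processed in ascending order):
Visit order: 4, 0, 1, 3, 2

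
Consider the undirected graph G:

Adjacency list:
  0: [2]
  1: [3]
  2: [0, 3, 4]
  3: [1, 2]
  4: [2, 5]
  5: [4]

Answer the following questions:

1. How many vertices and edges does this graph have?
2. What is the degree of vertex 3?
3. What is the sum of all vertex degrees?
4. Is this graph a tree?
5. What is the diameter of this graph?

Count: 6 vertices, 5 edges.
Vertex 3 has neighbors [1, 2], degree = 2.
Handshaking lemma: 2 * 5 = 10.
A graph is a tree iff it is connected and has exactly n-1 edges. This graph is connected (all 6 vertices in one component) and has 6-1 = 5 edges. It is a tree.
Diameter (longest shortest path) = 4.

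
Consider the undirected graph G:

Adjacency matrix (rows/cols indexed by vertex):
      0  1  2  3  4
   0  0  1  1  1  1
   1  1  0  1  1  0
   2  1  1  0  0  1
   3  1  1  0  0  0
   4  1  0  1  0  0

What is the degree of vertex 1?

Vertex 1 has neighbors [0, 2, 3], so deg(1) = 3.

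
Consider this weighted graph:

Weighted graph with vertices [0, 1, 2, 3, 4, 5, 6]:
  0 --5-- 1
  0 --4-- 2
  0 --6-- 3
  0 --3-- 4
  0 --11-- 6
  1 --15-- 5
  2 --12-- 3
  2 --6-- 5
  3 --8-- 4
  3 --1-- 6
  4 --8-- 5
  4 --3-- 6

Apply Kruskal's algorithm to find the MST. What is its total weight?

Applying Kruskal's algorithm (sort edges by weight, add if no cycle):
  Add (3,6) w=1
  Add (0,4) w=3
  Add (4,6) w=3
  Add (0,2) w=4
  Add (0,1) w=5
  Skip (0,3) w=6 (creates cycle)
  Add (2,5) w=6
  Skip (3,4) w=8 (creates cycle)
  Skip (4,5) w=8 (creates cycle)
  Skip (0,6) w=11 (creates cycle)
  Skip (2,3) w=12 (creates cycle)
  Skip (1,5) w=15 (creates cycle)
MST weight = 22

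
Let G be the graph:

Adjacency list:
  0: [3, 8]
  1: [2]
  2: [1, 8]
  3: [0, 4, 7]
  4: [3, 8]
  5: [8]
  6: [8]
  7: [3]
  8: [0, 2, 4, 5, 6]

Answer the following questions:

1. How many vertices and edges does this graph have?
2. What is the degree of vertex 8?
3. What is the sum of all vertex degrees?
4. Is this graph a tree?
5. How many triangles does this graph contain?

Count: 9 vertices, 9 edges.
Vertex 8 has neighbors [0, 2, 4, 5, 6], degree = 5.
Handshaking lemma: 2 * 9 = 18.
A tree on 9 vertices has 8 edges. This graph has 9 edges (1 extra). Not a tree.
Number of triangles = 0.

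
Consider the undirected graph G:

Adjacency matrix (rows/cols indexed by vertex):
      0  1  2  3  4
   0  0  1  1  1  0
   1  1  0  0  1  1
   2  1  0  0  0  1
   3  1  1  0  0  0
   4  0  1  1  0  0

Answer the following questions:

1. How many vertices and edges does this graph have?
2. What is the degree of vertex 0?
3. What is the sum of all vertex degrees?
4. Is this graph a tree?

Count: 5 vertices, 6 edges.
Vertex 0 has neighbors [1, 2, 3], degree = 3.
Handshaking lemma: 2 * 6 = 12.
A tree on 5 vertices has 4 edges. This graph has 6 edges (2 extra). Not a tree.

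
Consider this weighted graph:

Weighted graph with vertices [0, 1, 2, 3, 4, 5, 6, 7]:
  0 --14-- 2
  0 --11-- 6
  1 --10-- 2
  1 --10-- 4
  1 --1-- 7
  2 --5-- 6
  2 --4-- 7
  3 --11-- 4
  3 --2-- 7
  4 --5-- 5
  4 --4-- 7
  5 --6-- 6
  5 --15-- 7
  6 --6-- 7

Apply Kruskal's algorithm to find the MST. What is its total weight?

Applying Kruskal's algorithm (sort edges by weight, add if no cycle):
  Add (1,7) w=1
  Add (3,7) w=2
  Add (2,7) w=4
  Add (4,7) w=4
  Add (2,6) w=5
  Add (4,5) w=5
  Skip (5,6) w=6 (creates cycle)
  Skip (6,7) w=6 (creates cycle)
  Skip (1,4) w=10 (creates cycle)
  Skip (1,2) w=10 (creates cycle)
  Add (0,6) w=11
  Skip (3,4) w=11 (creates cycle)
  Skip (0,2) w=14 (creates cycle)
  Skip (5,7) w=15 (creates cycle)
MST weight = 32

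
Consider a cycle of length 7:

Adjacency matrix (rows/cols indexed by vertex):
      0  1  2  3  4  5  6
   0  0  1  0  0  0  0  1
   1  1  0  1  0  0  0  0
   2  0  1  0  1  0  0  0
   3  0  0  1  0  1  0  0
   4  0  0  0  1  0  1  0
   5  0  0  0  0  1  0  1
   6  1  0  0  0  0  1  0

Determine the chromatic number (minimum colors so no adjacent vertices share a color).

This is an odd cycle (C_7). Odd cycles are not bipartite (any 2-coloring forces two adjacent vertices to match), and 3 colors suffice.
Chromatic number = 3.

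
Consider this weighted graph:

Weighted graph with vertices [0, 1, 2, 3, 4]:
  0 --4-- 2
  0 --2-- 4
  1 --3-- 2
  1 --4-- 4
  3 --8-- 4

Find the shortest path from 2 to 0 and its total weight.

Using Dijkstra's algorithm from vertex 2:
Shortest path: 2 -> 0
Total weight: 4 = 4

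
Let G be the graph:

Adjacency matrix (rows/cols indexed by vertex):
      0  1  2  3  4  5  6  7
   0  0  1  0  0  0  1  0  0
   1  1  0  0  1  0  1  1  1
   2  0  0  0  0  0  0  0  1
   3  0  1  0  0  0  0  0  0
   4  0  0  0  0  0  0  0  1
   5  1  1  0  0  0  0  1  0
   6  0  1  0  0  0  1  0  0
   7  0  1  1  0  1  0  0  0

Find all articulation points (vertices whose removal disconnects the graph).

An articulation point is a vertex whose removal disconnects the graph.
Articulation points: [1, 7]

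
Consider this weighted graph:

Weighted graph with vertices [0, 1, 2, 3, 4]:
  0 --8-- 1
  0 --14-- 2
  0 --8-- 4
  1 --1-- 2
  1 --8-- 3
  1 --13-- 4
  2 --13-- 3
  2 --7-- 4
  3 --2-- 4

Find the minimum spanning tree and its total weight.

Applying Kruskal's algorithm (sort edges by weight, add if no cycle):
  Add (1,2) w=1
  Add (3,4) w=2
  Add (2,4) w=7
  Add (0,1) w=8
  Skip (0,4) w=8 (creates cycle)
  Skip (1,3) w=8 (creates cycle)
  Skip (1,4) w=13 (creates cycle)
  Skip (2,3) w=13 (creates cycle)
  Skip (0,2) w=14 (creates cycle)
MST weight = 18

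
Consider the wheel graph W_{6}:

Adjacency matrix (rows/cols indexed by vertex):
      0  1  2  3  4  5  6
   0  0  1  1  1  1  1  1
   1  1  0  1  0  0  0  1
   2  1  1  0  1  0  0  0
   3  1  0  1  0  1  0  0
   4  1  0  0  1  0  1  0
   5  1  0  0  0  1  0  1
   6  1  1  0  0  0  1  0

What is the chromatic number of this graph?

W_{6} = C_{6} plus a hub adjacent to every cycle vertex.
The outer cycle needs 2 colors (even cycle); the hub is adjacent to all of them so needs a fresh color.
Chromatic number = 2 + 1 = 3.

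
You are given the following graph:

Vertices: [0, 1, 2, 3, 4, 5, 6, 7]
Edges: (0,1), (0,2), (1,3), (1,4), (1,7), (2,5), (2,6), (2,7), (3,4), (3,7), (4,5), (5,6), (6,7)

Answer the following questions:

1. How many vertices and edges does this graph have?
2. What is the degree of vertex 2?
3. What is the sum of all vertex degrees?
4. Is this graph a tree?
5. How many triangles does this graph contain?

Count: 8 vertices, 13 edges.
Vertex 2 has neighbors [0, 5, 6, 7], degree = 4.
Handshaking lemma: 2 * 13 = 26.
A tree on 8 vertices has 7 edges. This graph has 13 edges (6 extra). Not a tree.
Number of triangles = 4.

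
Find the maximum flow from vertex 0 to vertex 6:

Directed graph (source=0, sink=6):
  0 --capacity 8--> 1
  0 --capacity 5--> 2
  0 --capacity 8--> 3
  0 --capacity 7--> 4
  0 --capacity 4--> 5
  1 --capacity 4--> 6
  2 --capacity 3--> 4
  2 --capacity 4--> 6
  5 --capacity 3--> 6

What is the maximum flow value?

Computing max flow:
  Flow on (0->1): 4/8
  Flow on (0->2): 4/5
  Flow on (0->5): 3/4
  Flow on (1->6): 4/4
  Flow on (2->6): 4/4
  Flow on (5->6): 3/3
Maximum flow = 11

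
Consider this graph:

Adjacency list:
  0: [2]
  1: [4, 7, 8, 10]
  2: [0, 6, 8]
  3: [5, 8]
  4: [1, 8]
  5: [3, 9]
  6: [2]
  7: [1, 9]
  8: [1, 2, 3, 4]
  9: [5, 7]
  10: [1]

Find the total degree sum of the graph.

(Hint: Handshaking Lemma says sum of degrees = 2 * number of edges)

Count edges: 12 edges.
By Handshaking Lemma: sum of degrees = 2 * 12 = 24.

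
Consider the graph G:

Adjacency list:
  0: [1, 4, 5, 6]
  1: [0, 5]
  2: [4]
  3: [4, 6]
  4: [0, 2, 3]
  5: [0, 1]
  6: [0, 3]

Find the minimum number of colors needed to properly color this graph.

The graph has a maximum clique of size 3 (lower bound on chromatic number).
A valid 3-coloring: {0: 0, 1: 1, 2: 0, 3: 0, 4: 1, 5: 2, 6: 1}.
Chromatic number = 3.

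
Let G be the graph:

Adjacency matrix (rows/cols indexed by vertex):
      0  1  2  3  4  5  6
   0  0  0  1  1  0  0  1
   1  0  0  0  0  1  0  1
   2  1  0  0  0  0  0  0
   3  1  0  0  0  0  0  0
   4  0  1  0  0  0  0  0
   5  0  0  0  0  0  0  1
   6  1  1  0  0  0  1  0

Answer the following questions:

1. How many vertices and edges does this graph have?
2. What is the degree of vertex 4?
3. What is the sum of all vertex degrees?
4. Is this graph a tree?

Count: 7 vertices, 6 edges.
Vertex 4 has neighbors [1], degree = 1.
Handshaking lemma: 2 * 6 = 12.
A graph is a tree iff it is connected and has exactly n-1 edges. This graph is connected (all 7 vertices in one component) and has 7-1 = 6 edges. It is a tree.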